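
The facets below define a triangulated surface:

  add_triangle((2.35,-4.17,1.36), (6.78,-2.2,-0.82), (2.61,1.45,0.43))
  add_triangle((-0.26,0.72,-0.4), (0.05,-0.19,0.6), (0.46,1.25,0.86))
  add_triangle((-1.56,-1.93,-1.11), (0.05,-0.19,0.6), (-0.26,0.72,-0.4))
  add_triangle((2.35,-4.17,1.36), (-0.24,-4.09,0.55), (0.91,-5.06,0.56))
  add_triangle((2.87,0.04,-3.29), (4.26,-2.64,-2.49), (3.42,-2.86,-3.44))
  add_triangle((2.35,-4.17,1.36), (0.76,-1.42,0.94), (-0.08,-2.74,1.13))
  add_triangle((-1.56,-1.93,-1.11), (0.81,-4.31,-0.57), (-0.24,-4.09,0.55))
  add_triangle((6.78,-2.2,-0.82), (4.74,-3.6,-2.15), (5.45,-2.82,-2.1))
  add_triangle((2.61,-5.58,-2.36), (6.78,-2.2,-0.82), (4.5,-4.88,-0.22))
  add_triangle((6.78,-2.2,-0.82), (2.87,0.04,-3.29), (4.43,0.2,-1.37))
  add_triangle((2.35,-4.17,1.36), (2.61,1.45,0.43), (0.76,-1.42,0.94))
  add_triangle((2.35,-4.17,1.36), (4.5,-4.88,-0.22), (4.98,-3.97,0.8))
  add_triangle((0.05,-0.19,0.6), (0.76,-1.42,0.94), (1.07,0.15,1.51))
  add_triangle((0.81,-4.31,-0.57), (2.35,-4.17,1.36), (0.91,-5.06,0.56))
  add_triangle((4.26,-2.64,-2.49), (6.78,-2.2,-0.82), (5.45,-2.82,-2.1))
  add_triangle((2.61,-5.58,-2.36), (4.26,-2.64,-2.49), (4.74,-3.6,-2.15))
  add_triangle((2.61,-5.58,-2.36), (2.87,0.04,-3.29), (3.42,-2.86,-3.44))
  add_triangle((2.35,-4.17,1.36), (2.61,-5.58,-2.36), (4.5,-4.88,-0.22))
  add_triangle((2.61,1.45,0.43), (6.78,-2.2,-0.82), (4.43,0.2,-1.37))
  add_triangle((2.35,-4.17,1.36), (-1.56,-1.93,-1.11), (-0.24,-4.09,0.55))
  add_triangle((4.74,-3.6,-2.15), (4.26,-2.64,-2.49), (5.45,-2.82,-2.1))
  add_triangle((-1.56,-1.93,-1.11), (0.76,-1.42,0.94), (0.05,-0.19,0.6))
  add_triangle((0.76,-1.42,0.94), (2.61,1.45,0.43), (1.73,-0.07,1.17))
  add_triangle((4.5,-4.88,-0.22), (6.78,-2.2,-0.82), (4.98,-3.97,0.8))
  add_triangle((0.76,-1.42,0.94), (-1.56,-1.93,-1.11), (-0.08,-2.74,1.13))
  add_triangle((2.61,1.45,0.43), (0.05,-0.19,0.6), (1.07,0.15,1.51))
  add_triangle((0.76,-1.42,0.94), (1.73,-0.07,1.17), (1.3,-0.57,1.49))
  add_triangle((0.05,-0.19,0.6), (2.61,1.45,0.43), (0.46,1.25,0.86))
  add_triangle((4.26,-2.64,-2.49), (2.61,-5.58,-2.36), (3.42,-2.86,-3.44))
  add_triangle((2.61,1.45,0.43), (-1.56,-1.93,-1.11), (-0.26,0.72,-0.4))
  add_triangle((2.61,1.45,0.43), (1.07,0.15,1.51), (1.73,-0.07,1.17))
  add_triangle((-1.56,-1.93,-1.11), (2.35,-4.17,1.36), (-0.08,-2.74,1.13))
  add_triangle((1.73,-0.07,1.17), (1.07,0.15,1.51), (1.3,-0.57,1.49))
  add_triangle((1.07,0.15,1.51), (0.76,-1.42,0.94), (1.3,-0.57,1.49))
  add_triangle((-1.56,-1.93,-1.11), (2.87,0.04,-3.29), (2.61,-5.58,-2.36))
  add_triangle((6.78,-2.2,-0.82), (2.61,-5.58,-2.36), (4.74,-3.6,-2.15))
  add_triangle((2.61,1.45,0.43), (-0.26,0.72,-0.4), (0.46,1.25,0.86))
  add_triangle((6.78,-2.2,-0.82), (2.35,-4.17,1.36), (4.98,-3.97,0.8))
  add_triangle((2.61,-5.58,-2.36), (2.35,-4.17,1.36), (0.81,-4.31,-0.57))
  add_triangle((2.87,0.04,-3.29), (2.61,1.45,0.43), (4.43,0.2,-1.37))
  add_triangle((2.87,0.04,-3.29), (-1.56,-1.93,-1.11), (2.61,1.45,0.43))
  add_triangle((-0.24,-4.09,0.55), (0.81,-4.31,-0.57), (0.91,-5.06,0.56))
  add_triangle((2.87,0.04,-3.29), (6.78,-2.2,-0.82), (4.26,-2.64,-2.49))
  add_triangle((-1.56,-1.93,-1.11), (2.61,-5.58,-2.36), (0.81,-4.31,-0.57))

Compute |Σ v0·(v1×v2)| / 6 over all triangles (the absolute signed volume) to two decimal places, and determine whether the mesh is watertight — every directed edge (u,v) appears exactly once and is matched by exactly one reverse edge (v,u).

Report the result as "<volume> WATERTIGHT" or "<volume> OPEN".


85.46 WATERTIGHT

Per-triangle v0·(v1×v2)/6:
  t1: +7.1387
  t2: +0.0575
  t3: +0.1388
  t4: +0.8706
  t5: +2.7084
  t6: +0.5317
  t7: +2.1260
  t8: +1.4836
  t9: +9.6343
  t10: +4.5297
  t11: +1.1611
  t12: +2.8514
  t13: +0.1488
  t14: +1.4392
  t15: +0.2988
  t16: +2.1384
  t17: +0.4119
  t18: +5.7565
  t19: +3.5449
  t20: -1.6341
  t21: +0.7563
  t22: +0.3202
  t23: +0.3437
  t24: +4.5565
  t25: -0.4542
  t26: -0.0119
  t27: +0.1811
  t28: +0.3303
  t29: +3.6153
  t30: +0.4860
  t31: +0.4271
  t32: +2.3984
  t33: +0.1514
  t34: +0.0760
  t35: +8.3631
  t36: +3.6697
  t37: +0.4494
  t38: -1.0257
  t39: +3.9688
  t40: +2.2812
  t41: -1.1637
  t42: +0.8585
  t43: +6.3498
  t44: +3.1989
Σ = +85.4626 → |volume| = 85.46

Directed edges: 132 total, each appears once with its reverse present → watertight.


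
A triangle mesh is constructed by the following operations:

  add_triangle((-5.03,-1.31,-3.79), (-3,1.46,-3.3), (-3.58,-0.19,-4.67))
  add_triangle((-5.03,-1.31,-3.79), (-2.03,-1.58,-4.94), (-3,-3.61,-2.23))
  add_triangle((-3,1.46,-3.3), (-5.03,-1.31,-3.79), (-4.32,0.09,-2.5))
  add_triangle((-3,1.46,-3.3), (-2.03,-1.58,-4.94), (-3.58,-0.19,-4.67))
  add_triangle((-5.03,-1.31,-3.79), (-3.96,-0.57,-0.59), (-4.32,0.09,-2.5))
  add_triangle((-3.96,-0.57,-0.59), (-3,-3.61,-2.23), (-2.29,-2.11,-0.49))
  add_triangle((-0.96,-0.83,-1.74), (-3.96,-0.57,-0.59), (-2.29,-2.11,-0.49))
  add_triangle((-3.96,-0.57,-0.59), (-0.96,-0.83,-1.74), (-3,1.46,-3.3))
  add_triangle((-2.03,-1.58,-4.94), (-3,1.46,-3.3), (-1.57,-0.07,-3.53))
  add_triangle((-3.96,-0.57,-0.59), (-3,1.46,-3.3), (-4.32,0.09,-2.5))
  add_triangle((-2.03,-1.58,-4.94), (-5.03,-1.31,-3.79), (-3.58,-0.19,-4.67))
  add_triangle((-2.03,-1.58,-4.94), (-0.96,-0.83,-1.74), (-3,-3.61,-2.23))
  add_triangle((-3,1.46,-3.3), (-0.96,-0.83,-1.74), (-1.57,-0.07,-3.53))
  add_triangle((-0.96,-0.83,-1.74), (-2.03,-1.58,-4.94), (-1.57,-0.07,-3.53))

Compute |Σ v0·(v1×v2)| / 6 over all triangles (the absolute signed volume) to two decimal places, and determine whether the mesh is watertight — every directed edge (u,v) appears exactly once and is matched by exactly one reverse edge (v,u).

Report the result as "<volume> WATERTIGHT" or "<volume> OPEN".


18.94 OPEN

Per-triangle v0·(v1×v2)/6:
  t1: +3.0594
  t2: +8.1143
  t3: +2.4776
  t4: +1.6755
  t5: +2.1464
  t6: +1.7830
  t7: -1.8086
  t8: -3.2967
  t9: +1.1861
  t10: +0.9775
  t11: +3.8610
  t12: -0.1151
  t13: -0.8842
  t14: -0.2405
Σ = +18.9357 → |volume| = 18.94

Directed edges: 42 total; 6 unmatched, e.g. (-3,-3.61,-2.23)→(-5.03,-1.31,-3.79) → open.


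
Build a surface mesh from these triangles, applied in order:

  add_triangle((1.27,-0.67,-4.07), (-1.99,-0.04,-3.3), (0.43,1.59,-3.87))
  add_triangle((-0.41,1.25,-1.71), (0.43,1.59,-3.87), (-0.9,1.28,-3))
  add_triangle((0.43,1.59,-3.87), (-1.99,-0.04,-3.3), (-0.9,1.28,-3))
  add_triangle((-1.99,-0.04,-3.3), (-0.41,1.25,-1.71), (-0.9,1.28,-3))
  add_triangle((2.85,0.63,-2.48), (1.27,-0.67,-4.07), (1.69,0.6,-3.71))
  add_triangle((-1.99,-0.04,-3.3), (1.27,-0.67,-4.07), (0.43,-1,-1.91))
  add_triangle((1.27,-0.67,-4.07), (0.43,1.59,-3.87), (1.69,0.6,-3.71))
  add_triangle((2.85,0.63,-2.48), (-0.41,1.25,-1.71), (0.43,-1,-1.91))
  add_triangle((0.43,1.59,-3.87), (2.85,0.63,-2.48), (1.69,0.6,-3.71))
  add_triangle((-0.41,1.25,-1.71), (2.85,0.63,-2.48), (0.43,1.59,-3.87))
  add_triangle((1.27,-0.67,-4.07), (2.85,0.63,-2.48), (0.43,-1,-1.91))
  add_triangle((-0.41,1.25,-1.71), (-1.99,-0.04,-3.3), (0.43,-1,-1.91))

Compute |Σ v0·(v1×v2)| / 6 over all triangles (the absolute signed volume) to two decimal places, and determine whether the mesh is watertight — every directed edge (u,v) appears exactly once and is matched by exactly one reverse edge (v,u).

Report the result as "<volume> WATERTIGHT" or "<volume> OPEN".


Per-triangle v0·(v1×v2)/6:
  t1: +4.2965
  t2: +0.4171
  t3: +1.1825
  t4: +0.1856
  t5: +1.3302
  t6: +1.4610
  t7: +1.4428
  t8: -2.0530
  t9: +1.2142
  t10: +0.7585
  t11: +0.8486
  t12: -1.4393
Σ = +9.6448 → |volume| = 9.64

Directed edges: 36 total, each appears once with its reverse present → watertight.

9.64 WATERTIGHT


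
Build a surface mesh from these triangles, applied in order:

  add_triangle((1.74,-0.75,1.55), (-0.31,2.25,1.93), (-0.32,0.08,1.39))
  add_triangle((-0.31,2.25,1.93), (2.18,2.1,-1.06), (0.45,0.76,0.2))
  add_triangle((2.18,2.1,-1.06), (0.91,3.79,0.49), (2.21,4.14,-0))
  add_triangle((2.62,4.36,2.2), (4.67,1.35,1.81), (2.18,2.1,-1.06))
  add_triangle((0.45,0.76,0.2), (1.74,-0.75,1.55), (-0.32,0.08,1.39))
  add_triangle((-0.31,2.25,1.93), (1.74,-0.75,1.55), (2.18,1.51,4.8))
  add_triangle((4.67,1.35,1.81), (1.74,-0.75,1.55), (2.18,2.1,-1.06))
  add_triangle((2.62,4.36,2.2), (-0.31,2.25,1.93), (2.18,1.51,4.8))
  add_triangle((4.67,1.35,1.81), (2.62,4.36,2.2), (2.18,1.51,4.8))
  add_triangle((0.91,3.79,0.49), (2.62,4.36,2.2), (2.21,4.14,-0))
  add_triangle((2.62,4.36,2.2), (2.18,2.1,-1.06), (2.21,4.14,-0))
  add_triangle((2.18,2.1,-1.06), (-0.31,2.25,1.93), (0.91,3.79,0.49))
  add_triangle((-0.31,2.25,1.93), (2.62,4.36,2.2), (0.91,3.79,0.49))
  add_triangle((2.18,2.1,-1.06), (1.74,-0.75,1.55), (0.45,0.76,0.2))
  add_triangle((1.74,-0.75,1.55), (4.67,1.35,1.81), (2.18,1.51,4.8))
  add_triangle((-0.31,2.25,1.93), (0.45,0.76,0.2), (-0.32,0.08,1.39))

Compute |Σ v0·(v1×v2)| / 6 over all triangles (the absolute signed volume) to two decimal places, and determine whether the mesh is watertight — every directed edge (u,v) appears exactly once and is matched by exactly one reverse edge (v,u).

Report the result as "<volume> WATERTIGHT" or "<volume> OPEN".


Per-triangle v0·(v1×v2)/6:
  t1: +1.0651
  t2: -0.1767
  t3: +0.4561
  t4: +6.6966
  t5: -0.4600
  t6: -0.1869
  t7: +0.8561
  t8: +5.6119
  t9: +10.2790
  t10: +1.7887
  t11: +1.8215
  t12: -1.0199
  t13: +2.5076
  t14: -0.6534
  t15: +4.4568
  t16: -0.2225
Σ = +32.8199 → |volume| = 32.82

Directed edges: 48 total, each appears once with its reverse present → watertight.

32.82 WATERTIGHT


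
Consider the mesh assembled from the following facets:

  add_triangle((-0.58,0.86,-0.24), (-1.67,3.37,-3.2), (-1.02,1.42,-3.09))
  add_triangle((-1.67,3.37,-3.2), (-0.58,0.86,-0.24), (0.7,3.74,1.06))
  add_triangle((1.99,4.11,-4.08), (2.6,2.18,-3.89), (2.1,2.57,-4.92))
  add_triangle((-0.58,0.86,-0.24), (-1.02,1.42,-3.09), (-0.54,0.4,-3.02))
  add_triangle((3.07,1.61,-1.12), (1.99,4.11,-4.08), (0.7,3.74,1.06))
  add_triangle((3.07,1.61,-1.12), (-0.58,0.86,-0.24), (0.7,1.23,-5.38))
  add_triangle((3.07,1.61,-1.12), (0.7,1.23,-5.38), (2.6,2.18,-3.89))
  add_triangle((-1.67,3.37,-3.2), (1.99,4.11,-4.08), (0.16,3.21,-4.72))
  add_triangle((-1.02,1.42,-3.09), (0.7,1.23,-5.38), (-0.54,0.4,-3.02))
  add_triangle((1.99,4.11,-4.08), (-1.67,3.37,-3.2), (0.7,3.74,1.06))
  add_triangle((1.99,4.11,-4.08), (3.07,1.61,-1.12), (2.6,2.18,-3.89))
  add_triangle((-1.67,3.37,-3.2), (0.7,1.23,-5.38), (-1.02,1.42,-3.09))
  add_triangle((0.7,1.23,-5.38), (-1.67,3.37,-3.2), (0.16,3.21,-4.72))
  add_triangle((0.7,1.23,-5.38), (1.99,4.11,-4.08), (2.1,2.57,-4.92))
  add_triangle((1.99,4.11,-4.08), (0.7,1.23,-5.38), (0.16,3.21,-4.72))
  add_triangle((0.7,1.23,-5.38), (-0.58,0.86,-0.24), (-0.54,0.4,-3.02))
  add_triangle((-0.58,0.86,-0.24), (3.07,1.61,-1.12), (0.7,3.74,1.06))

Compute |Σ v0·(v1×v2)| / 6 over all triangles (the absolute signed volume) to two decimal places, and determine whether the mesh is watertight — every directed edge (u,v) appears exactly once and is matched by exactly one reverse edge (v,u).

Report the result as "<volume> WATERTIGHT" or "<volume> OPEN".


36.26 OPEN

Per-triangle v0·(v1×v2)/6:
  t1: +0.2529
  t2: +1.2254
  t3: +1.4945
  t4: +0.0784
  t5: +7.8521
  t6: -2.8532
  t7: +0.8422
  t8: +3.6070
  t9: +0.9673
  t10: +10.6836
  t11: +3.2139
  t12: +2.0293
  t13: +2.9120
  t14: +2.2682
  t15: +4.0817
  t16: -0.8327
  t17: -1.5629
Σ = +36.2597 → |volume| = 36.26

Directed edges: 51 total; 3 unmatched, e.g. (2.6,2.18,-3.89)→(2.1,2.57,-4.92) → open.


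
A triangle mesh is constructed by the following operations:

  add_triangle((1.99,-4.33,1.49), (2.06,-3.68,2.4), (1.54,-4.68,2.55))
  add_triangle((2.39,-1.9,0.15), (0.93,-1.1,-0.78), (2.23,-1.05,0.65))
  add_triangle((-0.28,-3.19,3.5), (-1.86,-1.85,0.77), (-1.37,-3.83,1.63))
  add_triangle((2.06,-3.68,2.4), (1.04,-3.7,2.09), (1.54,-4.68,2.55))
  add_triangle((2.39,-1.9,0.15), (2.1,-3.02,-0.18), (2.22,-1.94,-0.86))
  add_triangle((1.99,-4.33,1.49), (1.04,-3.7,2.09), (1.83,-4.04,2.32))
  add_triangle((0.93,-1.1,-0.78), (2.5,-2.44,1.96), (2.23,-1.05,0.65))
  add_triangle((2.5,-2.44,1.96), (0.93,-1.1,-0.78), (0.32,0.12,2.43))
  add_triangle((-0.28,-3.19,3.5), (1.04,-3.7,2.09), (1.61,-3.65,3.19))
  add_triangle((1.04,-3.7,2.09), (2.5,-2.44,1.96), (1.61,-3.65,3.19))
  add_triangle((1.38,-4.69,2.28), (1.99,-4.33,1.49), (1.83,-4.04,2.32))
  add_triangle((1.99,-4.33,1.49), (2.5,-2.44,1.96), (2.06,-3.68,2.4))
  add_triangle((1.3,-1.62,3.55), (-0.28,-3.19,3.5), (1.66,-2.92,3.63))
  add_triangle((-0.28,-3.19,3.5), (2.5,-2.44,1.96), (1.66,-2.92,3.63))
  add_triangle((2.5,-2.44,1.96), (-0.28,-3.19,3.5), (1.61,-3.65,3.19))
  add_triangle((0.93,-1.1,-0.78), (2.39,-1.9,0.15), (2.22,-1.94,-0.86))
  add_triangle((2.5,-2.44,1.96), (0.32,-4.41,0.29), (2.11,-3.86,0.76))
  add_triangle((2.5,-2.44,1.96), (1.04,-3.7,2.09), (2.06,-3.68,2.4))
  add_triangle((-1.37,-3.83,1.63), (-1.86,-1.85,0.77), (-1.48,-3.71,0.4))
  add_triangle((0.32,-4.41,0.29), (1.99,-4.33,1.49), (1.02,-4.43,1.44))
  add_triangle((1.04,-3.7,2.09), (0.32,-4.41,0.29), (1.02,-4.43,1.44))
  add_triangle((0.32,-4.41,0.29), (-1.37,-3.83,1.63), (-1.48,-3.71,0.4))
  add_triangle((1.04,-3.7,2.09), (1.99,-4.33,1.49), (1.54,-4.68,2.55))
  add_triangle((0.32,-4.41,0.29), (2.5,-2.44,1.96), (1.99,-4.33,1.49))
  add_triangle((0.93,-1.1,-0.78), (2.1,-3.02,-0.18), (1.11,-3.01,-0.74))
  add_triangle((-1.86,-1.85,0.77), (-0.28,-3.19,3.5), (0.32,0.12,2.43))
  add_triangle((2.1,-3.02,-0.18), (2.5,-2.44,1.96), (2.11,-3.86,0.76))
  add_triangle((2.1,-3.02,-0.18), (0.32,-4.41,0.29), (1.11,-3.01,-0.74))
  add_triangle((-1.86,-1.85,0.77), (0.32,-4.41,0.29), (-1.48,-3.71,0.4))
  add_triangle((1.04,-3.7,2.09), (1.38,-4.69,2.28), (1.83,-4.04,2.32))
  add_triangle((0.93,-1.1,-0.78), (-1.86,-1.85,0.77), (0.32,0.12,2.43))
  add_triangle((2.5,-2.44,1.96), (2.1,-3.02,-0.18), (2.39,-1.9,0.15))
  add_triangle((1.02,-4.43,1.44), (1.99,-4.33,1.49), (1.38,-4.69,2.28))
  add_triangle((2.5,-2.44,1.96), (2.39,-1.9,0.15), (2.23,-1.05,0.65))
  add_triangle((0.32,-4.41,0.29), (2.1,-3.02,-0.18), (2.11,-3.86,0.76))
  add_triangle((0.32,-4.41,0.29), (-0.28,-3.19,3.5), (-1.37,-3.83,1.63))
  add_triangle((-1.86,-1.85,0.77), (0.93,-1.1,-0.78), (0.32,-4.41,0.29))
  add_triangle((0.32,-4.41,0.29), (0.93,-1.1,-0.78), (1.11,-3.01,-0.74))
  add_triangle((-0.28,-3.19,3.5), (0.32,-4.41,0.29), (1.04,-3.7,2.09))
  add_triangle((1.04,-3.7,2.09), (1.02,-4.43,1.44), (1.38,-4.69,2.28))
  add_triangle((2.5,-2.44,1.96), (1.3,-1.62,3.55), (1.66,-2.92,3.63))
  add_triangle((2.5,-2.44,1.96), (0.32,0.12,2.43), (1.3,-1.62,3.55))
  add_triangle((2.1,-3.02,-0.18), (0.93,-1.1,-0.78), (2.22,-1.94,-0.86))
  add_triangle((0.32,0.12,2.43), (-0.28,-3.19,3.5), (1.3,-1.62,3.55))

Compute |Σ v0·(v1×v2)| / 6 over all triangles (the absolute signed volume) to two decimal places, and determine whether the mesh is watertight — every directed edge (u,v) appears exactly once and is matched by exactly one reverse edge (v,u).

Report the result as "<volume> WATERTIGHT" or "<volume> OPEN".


Per-triangle v0·(v1×v2)/6:
  t1: +0.7498
  t2: +0.1681
  t3: +1.6291
  t4: +0.1037
  t5: +0.5159
  t6: -0.4274
  t7: -0.7963
  t8: +0.0972
  t9: +1.4302
  t10: +1.0527
  t11: +0.5075
  t12: +0.8298
  t13: +1.4791
  t14: +1.3457
  t15: +0.4397
  t16: -0.0851
  t17: +1.5561
  t18: +0.0085
  t19: +0.9001
  t20: +0.7960
  t21: +0.2968
  t22: +1.5828
  t23: +0.0878
  t24: -0.1587
  t25: +0.4001
  t26: +2.1048
  t27: +1.0087
  t28: +1.0485
  t29: -0.6048
  t30: +0.1596
  t31: -1.6329
  t32: +1.0262
  t33: +0.5356
  t34: +0.6111
  t35: +1.2089
  t36: +3.4671
  t37: +0.8442
  t38: -0.0276
  t39: +2.5600
  t40: +0.0917
  t41: +1.0299
  t42: +0.7748
  t43: +0.2514
  t44: +1.6725
Σ = +30.6388 → |volume| = 30.64

Directed edges: 132 total, each appears once with its reverse present → watertight.

30.64 WATERTIGHT


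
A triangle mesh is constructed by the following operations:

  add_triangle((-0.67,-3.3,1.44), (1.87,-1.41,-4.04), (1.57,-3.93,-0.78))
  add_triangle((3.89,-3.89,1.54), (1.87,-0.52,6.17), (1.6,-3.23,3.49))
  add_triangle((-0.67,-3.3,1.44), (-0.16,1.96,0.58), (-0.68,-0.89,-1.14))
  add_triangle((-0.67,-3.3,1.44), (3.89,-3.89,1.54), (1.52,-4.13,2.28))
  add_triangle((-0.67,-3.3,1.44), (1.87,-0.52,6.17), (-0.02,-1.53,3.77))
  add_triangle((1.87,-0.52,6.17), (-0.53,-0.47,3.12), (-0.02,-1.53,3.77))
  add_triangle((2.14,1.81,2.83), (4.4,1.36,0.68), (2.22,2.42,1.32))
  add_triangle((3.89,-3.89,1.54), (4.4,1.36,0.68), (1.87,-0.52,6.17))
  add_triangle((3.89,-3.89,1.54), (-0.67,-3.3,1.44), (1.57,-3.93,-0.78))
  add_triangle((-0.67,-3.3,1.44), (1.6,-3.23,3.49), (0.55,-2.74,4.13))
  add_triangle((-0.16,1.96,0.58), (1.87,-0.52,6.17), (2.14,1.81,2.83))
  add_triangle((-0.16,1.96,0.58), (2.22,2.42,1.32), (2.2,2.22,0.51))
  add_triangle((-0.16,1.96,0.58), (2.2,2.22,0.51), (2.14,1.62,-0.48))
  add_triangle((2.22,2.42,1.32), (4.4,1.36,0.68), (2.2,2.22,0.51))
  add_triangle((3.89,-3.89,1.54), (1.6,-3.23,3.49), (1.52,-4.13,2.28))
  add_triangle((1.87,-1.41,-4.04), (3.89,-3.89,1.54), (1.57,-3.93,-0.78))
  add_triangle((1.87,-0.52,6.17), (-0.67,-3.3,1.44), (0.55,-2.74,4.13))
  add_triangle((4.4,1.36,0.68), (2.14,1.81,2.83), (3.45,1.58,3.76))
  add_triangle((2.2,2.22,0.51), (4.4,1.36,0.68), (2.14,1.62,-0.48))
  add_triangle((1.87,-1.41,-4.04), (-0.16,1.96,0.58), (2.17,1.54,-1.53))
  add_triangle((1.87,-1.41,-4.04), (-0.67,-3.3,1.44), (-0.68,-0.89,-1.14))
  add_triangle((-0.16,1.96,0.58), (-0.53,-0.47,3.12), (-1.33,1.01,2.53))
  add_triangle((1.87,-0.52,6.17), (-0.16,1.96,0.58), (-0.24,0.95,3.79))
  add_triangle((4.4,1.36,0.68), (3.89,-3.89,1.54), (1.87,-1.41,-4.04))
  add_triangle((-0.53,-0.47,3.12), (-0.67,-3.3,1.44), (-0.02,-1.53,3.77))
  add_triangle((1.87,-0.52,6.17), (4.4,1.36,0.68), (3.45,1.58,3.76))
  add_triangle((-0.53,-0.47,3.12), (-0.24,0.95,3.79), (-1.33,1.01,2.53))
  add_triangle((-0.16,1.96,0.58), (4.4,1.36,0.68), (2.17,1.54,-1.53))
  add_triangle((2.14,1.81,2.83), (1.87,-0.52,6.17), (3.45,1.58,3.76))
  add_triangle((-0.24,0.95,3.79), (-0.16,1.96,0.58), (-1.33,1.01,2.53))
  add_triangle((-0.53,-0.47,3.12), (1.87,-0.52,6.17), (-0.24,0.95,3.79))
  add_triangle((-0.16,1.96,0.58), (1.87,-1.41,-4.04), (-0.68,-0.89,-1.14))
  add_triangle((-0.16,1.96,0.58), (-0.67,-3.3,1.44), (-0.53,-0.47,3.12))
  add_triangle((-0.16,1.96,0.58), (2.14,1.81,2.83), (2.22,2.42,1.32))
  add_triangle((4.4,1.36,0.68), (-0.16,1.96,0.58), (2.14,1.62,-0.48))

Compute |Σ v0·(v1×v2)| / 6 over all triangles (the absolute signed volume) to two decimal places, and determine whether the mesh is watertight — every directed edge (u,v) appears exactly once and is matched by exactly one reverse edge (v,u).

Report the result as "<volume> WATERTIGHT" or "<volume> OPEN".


110.77 OPEN

Per-triangle v0·(v1×v2)/6:
  t1: +3.1040
  t2: +8.2382
  t3: +0.8632
  t4: +1.4341
  t5: +2.4209
  t6: +1.5920
  t7: +2.3549
  t8: +21.2061
  t9: +6.2165
  t10: +2.3747
  t11: +3.3563
  t12: +0.5858
  t13: +0.6372
  t14: +0.8871
  t15: +3.0602
  t16: +7.7322
  t17: +0.4278
  t18: +1.7764
  t19: +1.0351
  t20: +1.5785
  t21: +3.0910
  t22: -0.9139
  t23: +2.4304
  t24: +17.5349
  t25: +1.2075
  t26: +4.8134
  t27: +1.0041
  t28: +3.1343
  t29: +2.3657
  t30: +1.3116
  t31: +2.2219
  t32: +1.3933
  t33: +0.5514
  t34: +1.3607
  t35: -1.6198
Σ = +110.7675 → |volume| = 110.77

Directed edges: 105 total; 9 unmatched, e.g. (1.87,-0.52,6.17)→(1.6,-3.23,3.49) → open.


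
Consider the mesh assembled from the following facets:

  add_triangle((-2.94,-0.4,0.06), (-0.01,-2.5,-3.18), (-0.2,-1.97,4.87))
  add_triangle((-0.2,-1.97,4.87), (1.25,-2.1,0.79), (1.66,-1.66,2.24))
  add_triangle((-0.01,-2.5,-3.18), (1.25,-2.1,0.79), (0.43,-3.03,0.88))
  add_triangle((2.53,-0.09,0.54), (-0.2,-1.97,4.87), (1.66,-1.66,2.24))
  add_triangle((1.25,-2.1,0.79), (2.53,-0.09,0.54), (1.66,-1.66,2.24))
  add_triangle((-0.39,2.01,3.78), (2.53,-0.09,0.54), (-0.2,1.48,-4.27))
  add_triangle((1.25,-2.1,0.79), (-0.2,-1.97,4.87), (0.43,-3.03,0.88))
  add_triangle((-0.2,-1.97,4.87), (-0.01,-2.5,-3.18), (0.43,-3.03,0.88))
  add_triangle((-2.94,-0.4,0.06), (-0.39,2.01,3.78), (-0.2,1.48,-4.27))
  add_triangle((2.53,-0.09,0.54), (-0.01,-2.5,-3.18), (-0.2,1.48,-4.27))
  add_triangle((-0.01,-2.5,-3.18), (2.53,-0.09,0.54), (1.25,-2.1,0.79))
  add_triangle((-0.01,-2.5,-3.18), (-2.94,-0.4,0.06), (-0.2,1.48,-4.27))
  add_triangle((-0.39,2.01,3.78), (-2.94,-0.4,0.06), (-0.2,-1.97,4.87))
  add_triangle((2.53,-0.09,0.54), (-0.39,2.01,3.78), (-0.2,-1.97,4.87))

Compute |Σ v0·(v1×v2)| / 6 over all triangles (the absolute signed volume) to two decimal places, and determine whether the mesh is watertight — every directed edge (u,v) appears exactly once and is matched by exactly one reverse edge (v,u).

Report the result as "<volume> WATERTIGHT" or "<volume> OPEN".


65.70 WATERTIGHT

Per-triangle v0·(v1×v2)/6:
  t1: +8.9850
  t2: +1.7471
  t3: +1.8447
  t4: +1.7443
  t5: +1.2812
  t6: +5.9575
  t7: +2.1098
  t8: +1.7377
  t9: +7.1064
  t10: +6.4306
  t11: +3.3060
  t12: +7.5816
  t13: +8.5098
  t14: +7.3557
Σ = +65.6975 → |volume| = 65.70

Directed edges: 42 total, each appears once with its reverse present → watertight.


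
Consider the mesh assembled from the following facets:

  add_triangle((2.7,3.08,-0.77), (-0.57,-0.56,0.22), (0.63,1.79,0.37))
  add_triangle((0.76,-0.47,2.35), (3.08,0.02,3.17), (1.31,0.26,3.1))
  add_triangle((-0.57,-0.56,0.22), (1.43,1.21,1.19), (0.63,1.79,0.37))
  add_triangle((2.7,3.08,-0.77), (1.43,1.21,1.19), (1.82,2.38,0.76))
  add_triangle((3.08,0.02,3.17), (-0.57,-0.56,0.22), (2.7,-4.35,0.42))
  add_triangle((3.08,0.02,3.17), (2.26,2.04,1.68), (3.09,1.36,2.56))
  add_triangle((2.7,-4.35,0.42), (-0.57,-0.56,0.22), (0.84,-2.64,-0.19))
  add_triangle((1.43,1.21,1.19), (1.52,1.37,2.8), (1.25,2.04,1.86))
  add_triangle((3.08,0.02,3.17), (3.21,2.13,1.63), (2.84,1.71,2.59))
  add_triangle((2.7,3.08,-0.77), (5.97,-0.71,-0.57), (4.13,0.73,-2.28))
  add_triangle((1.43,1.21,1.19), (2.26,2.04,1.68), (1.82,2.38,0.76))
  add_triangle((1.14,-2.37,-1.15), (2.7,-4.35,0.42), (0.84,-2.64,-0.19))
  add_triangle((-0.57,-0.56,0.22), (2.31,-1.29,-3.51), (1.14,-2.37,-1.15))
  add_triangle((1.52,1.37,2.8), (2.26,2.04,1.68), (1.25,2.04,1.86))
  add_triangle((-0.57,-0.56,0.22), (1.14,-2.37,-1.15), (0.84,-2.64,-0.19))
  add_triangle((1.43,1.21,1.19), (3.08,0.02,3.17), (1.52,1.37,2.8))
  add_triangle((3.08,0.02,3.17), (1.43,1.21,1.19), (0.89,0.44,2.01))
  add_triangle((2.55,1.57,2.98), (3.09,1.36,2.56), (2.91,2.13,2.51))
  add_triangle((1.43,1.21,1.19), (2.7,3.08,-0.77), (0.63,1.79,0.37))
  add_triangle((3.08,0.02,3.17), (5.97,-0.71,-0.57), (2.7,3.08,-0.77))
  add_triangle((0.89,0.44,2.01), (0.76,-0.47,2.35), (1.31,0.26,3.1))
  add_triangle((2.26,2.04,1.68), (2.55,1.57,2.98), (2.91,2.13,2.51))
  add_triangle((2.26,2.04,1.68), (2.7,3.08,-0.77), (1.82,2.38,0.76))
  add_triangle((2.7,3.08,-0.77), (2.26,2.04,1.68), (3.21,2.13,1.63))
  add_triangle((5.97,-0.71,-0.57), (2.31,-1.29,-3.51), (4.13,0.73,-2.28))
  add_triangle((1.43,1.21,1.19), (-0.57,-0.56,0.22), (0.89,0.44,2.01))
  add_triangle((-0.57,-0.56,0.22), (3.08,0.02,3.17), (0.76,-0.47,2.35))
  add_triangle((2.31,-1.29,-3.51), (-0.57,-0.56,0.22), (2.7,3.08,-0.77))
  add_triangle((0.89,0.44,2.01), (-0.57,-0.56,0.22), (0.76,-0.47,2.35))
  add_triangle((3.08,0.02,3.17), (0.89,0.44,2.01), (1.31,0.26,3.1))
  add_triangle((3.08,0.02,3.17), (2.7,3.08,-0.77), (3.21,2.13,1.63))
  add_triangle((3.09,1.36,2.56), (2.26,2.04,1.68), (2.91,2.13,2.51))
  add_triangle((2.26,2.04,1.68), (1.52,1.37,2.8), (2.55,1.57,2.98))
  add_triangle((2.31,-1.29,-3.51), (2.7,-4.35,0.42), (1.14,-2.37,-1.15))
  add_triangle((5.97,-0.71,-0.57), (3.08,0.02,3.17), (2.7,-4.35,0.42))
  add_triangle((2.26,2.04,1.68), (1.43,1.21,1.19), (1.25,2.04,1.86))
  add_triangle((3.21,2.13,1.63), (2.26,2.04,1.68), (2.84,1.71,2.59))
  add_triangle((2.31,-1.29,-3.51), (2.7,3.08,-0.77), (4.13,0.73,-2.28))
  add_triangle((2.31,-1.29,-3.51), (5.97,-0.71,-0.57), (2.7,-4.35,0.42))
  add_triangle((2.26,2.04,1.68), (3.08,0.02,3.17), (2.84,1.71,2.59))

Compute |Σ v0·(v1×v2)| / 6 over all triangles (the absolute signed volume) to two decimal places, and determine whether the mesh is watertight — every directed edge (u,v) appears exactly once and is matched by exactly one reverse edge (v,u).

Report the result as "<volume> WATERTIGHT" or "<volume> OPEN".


68.48 OPEN

Per-triangle v0·(v1×v2)/6:
  t1: -0.0054
  t2: +0.6295
  t3: +0.2051
  t4: -0.4609
  t5: +2.4821
  t6: -0.2005
  t7: +0.3920
  t8: -0.3430
  t9: +1.0929
  t10: +5.7590
  t11: +0.0172
  t12: +0.6916
  t13: +0.6281
  t14: +0.5742
  t15: +0.2782
  t16: -0.9583
  t17: +0.7371
  t18: +0.3565
  t19: +0.8745
  t20: +11.9196
  t21: +0.0187
  t22: +0.1073
  t23: +0.6275
  t24: +0.9860
  t25: +5.9018
  t26: +0.0283
  t27: +0.2510
  t28: +0.0143
  t29: +0.1629
  t30: +0.2492
  t31: +1.2111
  t32: +0.1375
  t33: +0.4595
  t34: +2.3811
  t35: +14.1471
  t36: -0.0719
  t37: +0.3816
  t38: +3.1614
  t39: +13.8713
  t40: -0.2148
Σ = +68.4803 → |volume| = 68.48

Directed edges: 120 total; 4 unmatched, e.g. (3.09,1.36,2.56)→(3.08,0.02,3.17) → open.


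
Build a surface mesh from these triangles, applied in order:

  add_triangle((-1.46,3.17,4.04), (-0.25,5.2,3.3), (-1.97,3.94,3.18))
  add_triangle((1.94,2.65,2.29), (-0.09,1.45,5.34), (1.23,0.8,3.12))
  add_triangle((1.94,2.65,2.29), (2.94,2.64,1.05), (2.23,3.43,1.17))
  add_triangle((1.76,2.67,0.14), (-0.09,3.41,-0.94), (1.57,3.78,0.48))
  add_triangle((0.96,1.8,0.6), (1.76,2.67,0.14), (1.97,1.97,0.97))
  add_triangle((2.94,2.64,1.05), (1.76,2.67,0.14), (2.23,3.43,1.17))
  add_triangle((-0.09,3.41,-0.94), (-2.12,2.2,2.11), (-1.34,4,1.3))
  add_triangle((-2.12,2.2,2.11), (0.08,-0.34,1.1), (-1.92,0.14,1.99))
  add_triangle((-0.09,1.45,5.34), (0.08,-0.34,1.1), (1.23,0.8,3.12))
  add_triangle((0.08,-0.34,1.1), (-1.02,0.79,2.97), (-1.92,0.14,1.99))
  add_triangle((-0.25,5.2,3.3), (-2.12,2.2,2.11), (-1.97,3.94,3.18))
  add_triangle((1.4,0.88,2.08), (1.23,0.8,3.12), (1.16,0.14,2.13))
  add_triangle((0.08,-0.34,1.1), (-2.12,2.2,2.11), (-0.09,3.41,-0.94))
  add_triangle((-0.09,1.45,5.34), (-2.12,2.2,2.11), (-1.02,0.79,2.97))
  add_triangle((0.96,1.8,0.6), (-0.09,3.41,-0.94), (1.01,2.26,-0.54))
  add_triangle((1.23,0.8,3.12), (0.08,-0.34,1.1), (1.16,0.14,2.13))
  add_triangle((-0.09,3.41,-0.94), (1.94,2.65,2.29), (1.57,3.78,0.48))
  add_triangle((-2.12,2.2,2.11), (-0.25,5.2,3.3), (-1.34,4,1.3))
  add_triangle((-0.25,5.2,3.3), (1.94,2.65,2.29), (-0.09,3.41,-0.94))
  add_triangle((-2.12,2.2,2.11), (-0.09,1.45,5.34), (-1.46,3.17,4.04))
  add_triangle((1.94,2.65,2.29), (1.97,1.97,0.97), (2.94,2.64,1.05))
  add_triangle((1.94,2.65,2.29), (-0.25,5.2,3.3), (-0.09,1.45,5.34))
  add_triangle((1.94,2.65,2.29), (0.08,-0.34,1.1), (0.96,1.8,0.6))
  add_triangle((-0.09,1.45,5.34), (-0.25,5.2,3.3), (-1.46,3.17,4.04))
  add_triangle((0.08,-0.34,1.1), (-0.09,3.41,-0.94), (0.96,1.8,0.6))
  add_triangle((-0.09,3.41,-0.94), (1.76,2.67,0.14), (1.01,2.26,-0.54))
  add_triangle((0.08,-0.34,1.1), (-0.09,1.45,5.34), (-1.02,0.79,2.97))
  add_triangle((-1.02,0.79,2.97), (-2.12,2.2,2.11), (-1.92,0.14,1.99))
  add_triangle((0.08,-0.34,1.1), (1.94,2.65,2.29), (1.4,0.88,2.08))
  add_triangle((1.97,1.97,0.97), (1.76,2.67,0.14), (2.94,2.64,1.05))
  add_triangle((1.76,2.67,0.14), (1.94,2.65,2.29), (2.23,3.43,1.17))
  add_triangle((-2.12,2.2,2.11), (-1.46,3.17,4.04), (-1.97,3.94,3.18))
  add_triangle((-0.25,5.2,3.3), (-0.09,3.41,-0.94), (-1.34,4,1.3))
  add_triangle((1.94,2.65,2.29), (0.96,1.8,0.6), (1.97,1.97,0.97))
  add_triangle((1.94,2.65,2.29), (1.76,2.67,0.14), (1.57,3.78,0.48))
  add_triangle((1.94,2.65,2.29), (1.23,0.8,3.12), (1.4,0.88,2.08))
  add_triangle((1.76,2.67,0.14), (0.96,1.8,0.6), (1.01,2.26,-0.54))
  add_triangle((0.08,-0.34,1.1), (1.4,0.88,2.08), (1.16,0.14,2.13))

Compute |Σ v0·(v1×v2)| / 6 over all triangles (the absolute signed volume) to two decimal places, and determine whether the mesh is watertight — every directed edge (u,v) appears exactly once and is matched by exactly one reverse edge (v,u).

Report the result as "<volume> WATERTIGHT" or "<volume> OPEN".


Per-triangle v0·(v1×v2)/6:
  t1: +2.3598
  t2: +2.3983
  t3: +0.9510
  t4: +0.7520
  t5: -0.2384
  t6: +0.5412
  t7: +0.9098
  t8: -0.7649
  t9: +0.7249
  t10: +0.4754
  t11: +0.0848
  t12: +0.1802
  t13: -1.2889
  t14: +1.4351
  t15: -0.6189
  t16: +0.1783
  t17: +1.1278
  t18: +2.8720
  t19: +5.6006
  t20: +1.8301
  t21: -0.0388
  t22: +7.9299
  t23: -0.0814
  t24: +4.9731
  t25: -0.5319
  t26: +0.4462
  t27: +0.5528
  t28: +1.2720
  t29: -0.2736
  t30: -0.1904
  t31: -0.1148
  t32: +1.0197
  t33: +3.1668
  t34: -0.3385
  t35: +0.9065
  t36: +0.4352
  t37: -0.1743
  t38: -0.0978
Σ = +38.3710 → |volume| = 38.37

Directed edges: 114 total, each appears once with its reverse present → watertight.

38.37 WATERTIGHT


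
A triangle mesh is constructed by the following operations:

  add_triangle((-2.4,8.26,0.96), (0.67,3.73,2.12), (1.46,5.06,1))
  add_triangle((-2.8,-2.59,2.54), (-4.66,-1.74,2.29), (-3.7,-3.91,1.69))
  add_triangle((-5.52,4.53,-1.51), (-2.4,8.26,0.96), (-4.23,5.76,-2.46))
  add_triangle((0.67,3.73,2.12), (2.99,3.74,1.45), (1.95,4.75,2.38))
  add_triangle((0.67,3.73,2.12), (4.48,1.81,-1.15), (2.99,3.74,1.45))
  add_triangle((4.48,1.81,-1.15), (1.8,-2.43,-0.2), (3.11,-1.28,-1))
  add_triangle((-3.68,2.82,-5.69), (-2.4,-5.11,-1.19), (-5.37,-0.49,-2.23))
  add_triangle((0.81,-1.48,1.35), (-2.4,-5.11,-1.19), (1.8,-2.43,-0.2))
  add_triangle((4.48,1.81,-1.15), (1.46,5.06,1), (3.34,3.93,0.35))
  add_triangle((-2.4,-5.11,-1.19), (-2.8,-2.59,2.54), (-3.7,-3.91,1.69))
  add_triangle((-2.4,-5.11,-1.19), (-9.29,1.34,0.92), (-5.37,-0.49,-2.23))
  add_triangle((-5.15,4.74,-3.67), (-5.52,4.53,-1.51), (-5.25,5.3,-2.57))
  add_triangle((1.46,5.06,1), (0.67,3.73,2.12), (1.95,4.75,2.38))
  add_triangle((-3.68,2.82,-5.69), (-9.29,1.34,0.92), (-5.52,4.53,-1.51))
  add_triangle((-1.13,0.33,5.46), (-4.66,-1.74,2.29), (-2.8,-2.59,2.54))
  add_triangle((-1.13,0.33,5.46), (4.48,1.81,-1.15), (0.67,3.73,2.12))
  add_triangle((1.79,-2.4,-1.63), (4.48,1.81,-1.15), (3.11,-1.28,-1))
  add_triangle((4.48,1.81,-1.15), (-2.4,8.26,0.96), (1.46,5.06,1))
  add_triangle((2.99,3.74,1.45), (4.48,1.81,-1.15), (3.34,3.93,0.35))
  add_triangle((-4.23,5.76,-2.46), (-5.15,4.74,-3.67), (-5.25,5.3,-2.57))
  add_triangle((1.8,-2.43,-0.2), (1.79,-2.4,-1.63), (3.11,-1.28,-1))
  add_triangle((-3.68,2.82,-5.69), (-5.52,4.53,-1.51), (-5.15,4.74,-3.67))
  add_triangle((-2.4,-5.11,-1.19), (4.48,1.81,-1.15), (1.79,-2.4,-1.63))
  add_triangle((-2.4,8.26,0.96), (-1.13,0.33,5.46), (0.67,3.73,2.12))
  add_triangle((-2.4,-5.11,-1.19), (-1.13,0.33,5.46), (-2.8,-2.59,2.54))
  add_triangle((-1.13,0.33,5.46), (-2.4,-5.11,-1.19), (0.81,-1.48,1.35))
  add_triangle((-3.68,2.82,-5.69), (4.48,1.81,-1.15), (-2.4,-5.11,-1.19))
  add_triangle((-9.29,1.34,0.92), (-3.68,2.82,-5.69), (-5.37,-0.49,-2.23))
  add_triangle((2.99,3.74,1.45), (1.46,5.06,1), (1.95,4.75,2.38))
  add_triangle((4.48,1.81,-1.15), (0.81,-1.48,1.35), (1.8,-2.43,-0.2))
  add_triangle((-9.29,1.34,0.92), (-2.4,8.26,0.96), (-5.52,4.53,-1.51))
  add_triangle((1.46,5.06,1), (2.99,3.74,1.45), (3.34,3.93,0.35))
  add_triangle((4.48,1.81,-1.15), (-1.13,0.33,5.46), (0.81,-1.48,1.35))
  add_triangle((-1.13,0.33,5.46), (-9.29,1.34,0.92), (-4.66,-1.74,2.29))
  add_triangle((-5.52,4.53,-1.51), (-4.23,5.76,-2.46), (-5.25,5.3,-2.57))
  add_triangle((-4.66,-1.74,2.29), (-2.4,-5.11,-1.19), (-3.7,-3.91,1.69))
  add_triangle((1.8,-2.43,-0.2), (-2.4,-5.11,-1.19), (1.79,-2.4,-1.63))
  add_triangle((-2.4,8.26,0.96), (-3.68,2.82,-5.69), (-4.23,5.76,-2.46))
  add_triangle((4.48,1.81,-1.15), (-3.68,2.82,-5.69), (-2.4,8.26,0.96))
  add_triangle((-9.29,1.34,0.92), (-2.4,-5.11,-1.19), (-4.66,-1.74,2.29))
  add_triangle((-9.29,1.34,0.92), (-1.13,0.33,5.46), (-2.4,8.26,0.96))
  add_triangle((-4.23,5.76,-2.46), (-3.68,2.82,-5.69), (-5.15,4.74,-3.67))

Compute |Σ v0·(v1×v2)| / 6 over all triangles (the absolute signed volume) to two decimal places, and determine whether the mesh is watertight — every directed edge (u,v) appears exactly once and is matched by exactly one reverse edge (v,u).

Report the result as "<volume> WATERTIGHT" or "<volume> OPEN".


428.40 WATERTIGHT

Per-triangle v0·(v1×v2)/6:
  t1: +5.8087
  t2: +2.4397
  t3: +10.9437
  t4: +0.0001
  t5: -1.3946
  t6: +0.9717
  t7: +18.7642
  t8: +3.7761
  t9: +1.3809
  t10: +1.4814
  t11: +20.5363
  t12: +1.5270
  t13: +1.1695
  t14: +27.7119
  t15: +6.5633
  t16: +12.0076
  t17: +1.7466
  t18: +8.3263
  t19: +1.9902
  t20: +1.6540
  t21: +1.2498
  t22: +2.6292
  t23: +0.5931
  t24: +15.4908
  t25: +3.8203
  t26: +8.7550
  t27: +26.3186
  t28: +21.6435
  t29: +1.9752
  t30: +3.3190
  t31: +29.3765
  t32: +2.0101
  t33: +7.8913
  t34: +20.4471
  t35: +1.1988
  t36: +4.2332
  t37: +3.5921
  t38: +8.8541
  t39: +46.8284
  t40: +20.7794
  t41: +65.3447
  t42: +4.6453
Σ = +428.4002 → |volume| = 428.40

Directed edges: 126 total, each appears once with its reverse present → watertight.


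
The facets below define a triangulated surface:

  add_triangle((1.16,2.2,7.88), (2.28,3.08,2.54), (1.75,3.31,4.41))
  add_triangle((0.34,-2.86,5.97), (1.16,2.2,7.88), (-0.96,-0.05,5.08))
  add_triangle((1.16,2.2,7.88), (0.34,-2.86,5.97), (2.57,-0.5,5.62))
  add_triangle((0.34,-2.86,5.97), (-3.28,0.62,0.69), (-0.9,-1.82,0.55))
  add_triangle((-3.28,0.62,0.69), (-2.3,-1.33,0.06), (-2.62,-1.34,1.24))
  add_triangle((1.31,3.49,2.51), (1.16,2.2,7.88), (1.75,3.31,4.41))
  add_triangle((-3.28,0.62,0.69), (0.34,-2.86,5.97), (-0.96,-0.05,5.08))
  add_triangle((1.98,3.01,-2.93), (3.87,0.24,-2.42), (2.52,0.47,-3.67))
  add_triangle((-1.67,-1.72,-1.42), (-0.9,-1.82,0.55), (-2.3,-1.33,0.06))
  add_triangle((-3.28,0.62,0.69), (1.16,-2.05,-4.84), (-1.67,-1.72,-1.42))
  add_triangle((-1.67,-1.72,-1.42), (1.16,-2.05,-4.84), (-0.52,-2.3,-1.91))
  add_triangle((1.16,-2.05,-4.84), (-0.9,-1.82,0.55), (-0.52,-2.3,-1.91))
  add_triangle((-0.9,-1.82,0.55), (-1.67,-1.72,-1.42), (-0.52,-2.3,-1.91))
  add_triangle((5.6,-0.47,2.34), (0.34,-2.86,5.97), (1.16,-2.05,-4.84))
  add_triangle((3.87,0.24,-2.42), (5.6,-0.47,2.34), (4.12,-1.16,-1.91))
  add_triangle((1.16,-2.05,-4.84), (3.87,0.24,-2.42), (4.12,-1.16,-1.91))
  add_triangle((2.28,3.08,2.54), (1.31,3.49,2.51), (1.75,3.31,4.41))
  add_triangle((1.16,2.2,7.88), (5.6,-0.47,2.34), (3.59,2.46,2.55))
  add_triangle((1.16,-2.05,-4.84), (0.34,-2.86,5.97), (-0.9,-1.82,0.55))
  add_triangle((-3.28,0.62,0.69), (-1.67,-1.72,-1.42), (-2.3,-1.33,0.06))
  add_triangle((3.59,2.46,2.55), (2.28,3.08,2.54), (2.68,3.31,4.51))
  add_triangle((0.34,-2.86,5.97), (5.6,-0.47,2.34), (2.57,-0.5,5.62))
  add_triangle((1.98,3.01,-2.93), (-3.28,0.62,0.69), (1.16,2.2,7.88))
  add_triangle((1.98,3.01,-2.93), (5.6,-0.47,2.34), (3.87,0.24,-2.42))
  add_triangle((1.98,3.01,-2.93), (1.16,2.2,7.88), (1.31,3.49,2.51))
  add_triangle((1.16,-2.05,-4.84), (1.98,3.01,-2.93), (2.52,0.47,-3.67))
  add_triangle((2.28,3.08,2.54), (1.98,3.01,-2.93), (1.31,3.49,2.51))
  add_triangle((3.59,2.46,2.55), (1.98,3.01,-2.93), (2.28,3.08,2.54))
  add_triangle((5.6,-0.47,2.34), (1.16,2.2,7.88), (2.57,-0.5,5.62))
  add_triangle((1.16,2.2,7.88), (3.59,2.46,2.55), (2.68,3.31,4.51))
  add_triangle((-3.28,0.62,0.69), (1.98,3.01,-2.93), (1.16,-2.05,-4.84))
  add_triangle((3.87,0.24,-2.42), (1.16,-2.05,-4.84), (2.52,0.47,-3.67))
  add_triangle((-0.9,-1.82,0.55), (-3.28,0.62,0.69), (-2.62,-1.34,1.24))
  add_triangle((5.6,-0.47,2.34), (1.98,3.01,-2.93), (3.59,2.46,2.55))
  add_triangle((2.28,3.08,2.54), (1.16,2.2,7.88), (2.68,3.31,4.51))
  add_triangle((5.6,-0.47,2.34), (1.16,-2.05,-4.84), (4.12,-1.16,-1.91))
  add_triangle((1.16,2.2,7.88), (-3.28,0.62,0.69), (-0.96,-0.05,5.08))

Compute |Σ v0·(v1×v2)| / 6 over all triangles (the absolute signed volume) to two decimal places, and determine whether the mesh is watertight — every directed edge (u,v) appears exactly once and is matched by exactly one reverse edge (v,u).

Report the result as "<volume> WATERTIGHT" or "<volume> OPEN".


211.09 OPEN

Per-triangle v0·(v1×v2)/6:
  t1: +1.7762
  t2: +9.1142
  t3: +11.8247
  t4: +6.0216
  t5: +1.0898
  t6: +1.4648
  t7: +6.6908
  t8: +3.5575
  t9: +0.8813
  t10: +3.3418
  t11: +1.5357
  t12: +0.6953
  t13: +1.0108
  t14: +24.6928
  t15: +4.9823
  t16: +4.6686
  t17: +1.2308
  t18: +16.8081
  t19: +6.2717
  t20: +1.2372
  t21: +1.5552
  t22: +10.4676
  t23: +18.3541
  t24: +9.9870
  t25: -4.1048
  t26: +3.5386
  t27: +3.4913
  t28: +4.8483
  t29: +11.7101
  t30: +4.0299
  t31: +11.0183
  t32: +3.6988
  t33: -0.3876
  t34: +12.7959
  t35: +1.1436
  t36: +2.5720
  t37: +7.4793
Σ = +211.0938 → |volume| = 211.09

Directed edges: 111 total; 3 unmatched, e.g. (-2.3,-1.33,0.06)→(-2.62,-1.34,1.24) → open.


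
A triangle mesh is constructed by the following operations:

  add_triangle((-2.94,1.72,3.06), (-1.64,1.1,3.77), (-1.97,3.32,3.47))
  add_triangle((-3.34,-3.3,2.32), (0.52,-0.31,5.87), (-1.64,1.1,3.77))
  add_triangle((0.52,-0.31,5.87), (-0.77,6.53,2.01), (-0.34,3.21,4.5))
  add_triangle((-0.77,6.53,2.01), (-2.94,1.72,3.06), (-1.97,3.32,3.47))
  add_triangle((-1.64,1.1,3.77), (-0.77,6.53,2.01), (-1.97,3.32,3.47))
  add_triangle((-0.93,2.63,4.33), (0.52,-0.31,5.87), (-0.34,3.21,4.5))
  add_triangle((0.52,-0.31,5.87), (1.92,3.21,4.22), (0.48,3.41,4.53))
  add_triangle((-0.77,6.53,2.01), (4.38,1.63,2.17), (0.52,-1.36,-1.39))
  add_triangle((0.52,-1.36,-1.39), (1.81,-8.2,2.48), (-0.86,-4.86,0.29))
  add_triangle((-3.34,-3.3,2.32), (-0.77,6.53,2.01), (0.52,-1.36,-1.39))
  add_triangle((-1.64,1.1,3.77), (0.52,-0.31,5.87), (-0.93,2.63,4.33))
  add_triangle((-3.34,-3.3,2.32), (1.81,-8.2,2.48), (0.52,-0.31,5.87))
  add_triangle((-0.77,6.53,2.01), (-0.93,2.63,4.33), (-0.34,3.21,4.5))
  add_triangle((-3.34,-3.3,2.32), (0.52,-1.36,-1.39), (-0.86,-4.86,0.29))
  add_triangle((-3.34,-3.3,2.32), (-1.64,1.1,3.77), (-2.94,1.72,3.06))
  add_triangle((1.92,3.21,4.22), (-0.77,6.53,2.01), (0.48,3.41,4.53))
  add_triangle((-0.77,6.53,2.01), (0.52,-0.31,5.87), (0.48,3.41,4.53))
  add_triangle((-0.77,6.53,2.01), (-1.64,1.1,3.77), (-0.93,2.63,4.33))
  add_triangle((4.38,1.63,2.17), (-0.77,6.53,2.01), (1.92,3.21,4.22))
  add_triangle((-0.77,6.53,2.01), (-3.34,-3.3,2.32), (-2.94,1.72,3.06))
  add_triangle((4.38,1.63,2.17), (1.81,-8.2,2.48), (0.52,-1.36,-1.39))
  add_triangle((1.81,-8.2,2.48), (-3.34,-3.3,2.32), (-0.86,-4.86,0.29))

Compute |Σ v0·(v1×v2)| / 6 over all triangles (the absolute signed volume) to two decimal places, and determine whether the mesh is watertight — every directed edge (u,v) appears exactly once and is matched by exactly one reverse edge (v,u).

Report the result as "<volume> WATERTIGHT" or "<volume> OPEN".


134.25 OPEN

Per-triangle v0·(v1×v2)/6:
  t1: +2.0933
  t2: +10.6425
  t3: +1.5978
  t4: +2.9453
  t5: +1.8711
  t6: +2.3649
  t7: +5.2557
  t8: +5.4866
  t9: +5.1125
  t10: +2.6367
  t11: +3.8512
  t12: +32.9327
  t13: +2.5168
  t14: +1.9761
  t15: +5.2316
  t16: +5.6036
  t17: +3.8957
  t18: +3.4716
  t19: +11.9091
  t20: +0.3332
  t21: +12.4684
  t22: +10.0520
Σ = +134.2487 → |volume| = 134.25

Directed edges: 66 total; 4 unmatched, e.g. (0.52,-0.31,5.87)→(1.92,3.21,4.22) → open.


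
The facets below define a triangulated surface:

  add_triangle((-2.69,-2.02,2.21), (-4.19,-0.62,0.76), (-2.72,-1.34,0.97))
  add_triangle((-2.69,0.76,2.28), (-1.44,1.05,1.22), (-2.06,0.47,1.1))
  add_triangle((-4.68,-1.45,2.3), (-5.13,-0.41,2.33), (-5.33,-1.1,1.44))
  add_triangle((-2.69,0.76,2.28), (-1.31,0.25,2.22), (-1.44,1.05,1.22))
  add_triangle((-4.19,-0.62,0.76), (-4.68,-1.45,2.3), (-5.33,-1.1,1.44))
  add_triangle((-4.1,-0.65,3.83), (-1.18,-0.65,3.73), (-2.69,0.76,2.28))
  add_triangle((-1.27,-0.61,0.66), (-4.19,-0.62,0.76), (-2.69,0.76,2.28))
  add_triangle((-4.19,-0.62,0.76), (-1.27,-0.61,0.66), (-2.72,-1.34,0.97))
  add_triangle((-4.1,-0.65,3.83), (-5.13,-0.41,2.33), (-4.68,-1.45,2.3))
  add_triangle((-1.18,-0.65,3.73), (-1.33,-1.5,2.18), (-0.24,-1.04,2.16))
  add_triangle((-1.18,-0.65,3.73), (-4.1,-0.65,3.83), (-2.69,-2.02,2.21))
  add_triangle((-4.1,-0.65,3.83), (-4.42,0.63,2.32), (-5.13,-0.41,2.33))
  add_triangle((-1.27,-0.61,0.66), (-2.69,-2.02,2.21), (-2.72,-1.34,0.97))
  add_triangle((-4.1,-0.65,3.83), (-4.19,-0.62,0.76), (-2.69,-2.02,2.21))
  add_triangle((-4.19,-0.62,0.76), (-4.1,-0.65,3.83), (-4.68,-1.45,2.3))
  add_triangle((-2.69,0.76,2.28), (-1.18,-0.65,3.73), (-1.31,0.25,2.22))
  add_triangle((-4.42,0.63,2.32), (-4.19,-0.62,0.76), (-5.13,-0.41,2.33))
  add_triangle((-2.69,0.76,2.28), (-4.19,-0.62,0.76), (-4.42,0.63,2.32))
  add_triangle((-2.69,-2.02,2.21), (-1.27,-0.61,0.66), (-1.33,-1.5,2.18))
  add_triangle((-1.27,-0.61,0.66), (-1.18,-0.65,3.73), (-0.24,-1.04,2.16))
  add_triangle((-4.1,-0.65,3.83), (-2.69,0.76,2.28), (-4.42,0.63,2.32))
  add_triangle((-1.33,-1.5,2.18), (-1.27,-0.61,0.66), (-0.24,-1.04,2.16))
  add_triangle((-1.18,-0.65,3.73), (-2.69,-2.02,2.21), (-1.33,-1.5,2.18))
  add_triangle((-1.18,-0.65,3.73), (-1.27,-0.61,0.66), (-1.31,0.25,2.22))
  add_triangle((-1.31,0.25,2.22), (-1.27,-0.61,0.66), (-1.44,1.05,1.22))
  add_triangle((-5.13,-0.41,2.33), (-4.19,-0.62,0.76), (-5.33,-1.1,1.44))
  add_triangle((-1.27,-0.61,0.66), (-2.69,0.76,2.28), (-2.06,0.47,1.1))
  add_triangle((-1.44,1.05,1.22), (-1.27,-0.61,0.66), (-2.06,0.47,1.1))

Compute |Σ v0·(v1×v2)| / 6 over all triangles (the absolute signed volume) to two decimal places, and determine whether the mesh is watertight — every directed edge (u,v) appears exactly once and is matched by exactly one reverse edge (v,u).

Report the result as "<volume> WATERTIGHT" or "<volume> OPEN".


13.45 WATERTIGHT

Per-triangle v0·(v1×v2)/6:
  t1: +0.5876
  t2: +0.1863
  t3: +1.0028
  t4: +0.3199
  t5: -0.0651
  t6: +2.0568
  t7: -0.8757
  t8: -0.1408
  t9: +1.7622
  t10: +0.5729
  t11: +2.9572
  t12: +1.7404
  t13: -0.0741
  t14: +3.4437
  t15: -1.5887
  t16: +0.3422
  t17: +0.8848
  t18: -0.3791
  t19: -0.0814
  t20: -0.5742
  t21: +1.2548
  t22: -0.0796
  t23: +0.7355
  t24: -0.6071
  t25: -0.4797
  t26: +0.4196
  t27: +0.2597
  t28: -0.1348
Σ = +13.4461 → |volume| = 13.45

Directed edges: 84 total, each appears once with its reverse present → watertight.
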